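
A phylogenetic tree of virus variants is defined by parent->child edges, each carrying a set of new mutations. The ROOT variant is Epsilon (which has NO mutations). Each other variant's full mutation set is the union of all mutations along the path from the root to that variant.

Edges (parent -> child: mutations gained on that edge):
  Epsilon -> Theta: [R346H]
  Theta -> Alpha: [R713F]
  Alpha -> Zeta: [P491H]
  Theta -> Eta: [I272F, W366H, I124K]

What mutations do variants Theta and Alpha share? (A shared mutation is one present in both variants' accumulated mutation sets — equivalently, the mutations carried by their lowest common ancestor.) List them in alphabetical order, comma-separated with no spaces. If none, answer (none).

Answer: R346H

Derivation:
Accumulating mutations along path to Theta:
  At Epsilon: gained [] -> total []
  At Theta: gained ['R346H'] -> total ['R346H']
Mutations(Theta) = ['R346H']
Accumulating mutations along path to Alpha:
  At Epsilon: gained [] -> total []
  At Theta: gained ['R346H'] -> total ['R346H']
  At Alpha: gained ['R713F'] -> total ['R346H', 'R713F']
Mutations(Alpha) = ['R346H', 'R713F']
Intersection: ['R346H'] ∩ ['R346H', 'R713F'] = ['R346H']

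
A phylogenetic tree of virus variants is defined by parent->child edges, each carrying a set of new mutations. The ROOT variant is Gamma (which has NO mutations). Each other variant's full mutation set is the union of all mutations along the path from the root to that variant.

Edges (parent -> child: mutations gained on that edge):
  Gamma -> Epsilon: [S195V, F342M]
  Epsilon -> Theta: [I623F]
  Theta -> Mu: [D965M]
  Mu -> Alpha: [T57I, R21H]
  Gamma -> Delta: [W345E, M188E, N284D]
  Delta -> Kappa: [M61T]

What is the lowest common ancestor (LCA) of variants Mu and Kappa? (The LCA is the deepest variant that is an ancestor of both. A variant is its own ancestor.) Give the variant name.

Path from root to Mu: Gamma -> Epsilon -> Theta -> Mu
  ancestors of Mu: {Gamma, Epsilon, Theta, Mu}
Path from root to Kappa: Gamma -> Delta -> Kappa
  ancestors of Kappa: {Gamma, Delta, Kappa}
Common ancestors: {Gamma}
Walk up from Kappa: Kappa (not in ancestors of Mu), Delta (not in ancestors of Mu), Gamma (in ancestors of Mu)
Deepest common ancestor (LCA) = Gamma

Answer: Gamma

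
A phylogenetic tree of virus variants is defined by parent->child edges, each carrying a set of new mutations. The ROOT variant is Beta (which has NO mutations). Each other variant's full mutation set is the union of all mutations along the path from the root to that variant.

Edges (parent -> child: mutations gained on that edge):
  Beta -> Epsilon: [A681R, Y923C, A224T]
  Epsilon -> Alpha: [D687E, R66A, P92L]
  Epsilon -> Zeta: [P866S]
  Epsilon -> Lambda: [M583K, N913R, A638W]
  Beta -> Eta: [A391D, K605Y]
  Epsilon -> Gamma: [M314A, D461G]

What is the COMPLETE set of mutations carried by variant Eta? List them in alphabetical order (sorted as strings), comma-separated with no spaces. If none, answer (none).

Answer: A391D,K605Y

Derivation:
At Beta: gained [] -> total []
At Eta: gained ['A391D', 'K605Y'] -> total ['A391D', 'K605Y']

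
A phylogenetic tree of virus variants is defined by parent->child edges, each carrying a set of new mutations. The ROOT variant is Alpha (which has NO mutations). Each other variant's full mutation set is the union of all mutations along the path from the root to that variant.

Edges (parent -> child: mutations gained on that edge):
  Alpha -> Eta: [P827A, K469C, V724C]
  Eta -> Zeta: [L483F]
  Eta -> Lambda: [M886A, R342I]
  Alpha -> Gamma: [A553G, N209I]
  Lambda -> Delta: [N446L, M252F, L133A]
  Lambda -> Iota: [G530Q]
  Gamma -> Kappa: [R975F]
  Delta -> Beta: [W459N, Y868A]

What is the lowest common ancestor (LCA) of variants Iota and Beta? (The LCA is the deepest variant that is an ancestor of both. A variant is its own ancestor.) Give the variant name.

Path from root to Iota: Alpha -> Eta -> Lambda -> Iota
  ancestors of Iota: {Alpha, Eta, Lambda, Iota}
Path from root to Beta: Alpha -> Eta -> Lambda -> Delta -> Beta
  ancestors of Beta: {Alpha, Eta, Lambda, Delta, Beta}
Common ancestors: {Alpha, Eta, Lambda}
Walk up from Beta: Beta (not in ancestors of Iota), Delta (not in ancestors of Iota), Lambda (in ancestors of Iota), Eta (in ancestors of Iota), Alpha (in ancestors of Iota)
Deepest common ancestor (LCA) = Lambda

Answer: Lambda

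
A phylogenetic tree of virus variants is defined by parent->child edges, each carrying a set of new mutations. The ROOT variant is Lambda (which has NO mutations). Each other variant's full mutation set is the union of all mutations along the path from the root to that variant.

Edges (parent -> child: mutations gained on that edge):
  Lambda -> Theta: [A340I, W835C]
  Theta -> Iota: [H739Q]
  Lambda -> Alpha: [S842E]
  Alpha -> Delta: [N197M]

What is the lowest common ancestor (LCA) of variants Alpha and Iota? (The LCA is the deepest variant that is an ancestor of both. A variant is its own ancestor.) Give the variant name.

Path from root to Alpha: Lambda -> Alpha
  ancestors of Alpha: {Lambda, Alpha}
Path from root to Iota: Lambda -> Theta -> Iota
  ancestors of Iota: {Lambda, Theta, Iota}
Common ancestors: {Lambda}
Walk up from Iota: Iota (not in ancestors of Alpha), Theta (not in ancestors of Alpha), Lambda (in ancestors of Alpha)
Deepest common ancestor (LCA) = Lambda

Answer: Lambda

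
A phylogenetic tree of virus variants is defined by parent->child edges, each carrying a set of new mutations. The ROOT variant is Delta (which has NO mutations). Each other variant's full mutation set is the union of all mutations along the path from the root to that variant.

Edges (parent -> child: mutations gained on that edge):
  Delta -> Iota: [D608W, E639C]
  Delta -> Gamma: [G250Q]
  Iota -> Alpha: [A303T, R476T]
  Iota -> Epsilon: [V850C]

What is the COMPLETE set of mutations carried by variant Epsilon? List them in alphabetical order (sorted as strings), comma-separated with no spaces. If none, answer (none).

At Delta: gained [] -> total []
At Iota: gained ['D608W', 'E639C'] -> total ['D608W', 'E639C']
At Epsilon: gained ['V850C'] -> total ['D608W', 'E639C', 'V850C']

Answer: D608W,E639C,V850C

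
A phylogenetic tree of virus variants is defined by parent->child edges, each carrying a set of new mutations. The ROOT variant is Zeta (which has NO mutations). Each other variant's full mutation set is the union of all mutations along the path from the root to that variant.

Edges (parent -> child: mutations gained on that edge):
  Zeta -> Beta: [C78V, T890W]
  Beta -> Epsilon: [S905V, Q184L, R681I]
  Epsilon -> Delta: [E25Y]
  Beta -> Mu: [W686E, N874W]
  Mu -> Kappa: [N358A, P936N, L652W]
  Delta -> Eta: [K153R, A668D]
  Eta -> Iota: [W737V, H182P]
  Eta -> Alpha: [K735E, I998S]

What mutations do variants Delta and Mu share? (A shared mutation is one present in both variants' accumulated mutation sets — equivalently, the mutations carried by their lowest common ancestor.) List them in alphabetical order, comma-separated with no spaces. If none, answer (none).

Answer: C78V,T890W

Derivation:
Accumulating mutations along path to Delta:
  At Zeta: gained [] -> total []
  At Beta: gained ['C78V', 'T890W'] -> total ['C78V', 'T890W']
  At Epsilon: gained ['S905V', 'Q184L', 'R681I'] -> total ['C78V', 'Q184L', 'R681I', 'S905V', 'T890W']
  At Delta: gained ['E25Y'] -> total ['C78V', 'E25Y', 'Q184L', 'R681I', 'S905V', 'T890W']
Mutations(Delta) = ['C78V', 'E25Y', 'Q184L', 'R681I', 'S905V', 'T890W']
Accumulating mutations along path to Mu:
  At Zeta: gained [] -> total []
  At Beta: gained ['C78V', 'T890W'] -> total ['C78V', 'T890W']
  At Mu: gained ['W686E', 'N874W'] -> total ['C78V', 'N874W', 'T890W', 'W686E']
Mutations(Mu) = ['C78V', 'N874W', 'T890W', 'W686E']
Intersection: ['C78V', 'E25Y', 'Q184L', 'R681I', 'S905V', 'T890W'] ∩ ['C78V', 'N874W', 'T890W', 'W686E'] = ['C78V', 'T890W']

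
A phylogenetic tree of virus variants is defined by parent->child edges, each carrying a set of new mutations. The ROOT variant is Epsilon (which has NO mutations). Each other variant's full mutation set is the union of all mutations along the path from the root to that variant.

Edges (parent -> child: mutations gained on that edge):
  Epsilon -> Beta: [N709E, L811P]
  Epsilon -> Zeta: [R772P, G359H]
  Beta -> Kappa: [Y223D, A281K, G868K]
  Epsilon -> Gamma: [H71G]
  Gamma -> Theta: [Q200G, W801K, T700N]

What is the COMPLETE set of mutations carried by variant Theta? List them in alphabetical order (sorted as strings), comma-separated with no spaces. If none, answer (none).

At Epsilon: gained [] -> total []
At Gamma: gained ['H71G'] -> total ['H71G']
At Theta: gained ['Q200G', 'W801K', 'T700N'] -> total ['H71G', 'Q200G', 'T700N', 'W801K']

Answer: H71G,Q200G,T700N,W801K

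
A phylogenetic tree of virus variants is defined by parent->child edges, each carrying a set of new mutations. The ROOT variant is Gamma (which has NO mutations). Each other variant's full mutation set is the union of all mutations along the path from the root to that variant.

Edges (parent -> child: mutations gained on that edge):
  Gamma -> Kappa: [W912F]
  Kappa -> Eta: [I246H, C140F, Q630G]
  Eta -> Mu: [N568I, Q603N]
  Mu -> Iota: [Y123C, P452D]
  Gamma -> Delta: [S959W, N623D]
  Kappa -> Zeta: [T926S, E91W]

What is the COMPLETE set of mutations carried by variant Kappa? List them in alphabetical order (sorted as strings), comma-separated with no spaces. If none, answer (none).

Answer: W912F

Derivation:
At Gamma: gained [] -> total []
At Kappa: gained ['W912F'] -> total ['W912F']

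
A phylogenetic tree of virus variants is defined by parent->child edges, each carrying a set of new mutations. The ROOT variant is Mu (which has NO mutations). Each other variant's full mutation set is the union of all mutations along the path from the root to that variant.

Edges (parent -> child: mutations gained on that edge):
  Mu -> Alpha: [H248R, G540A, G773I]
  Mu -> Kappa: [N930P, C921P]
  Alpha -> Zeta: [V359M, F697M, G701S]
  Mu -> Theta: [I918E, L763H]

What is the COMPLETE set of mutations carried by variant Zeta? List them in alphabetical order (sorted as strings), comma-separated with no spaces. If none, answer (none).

At Mu: gained [] -> total []
At Alpha: gained ['H248R', 'G540A', 'G773I'] -> total ['G540A', 'G773I', 'H248R']
At Zeta: gained ['V359M', 'F697M', 'G701S'] -> total ['F697M', 'G540A', 'G701S', 'G773I', 'H248R', 'V359M']

Answer: F697M,G540A,G701S,G773I,H248R,V359M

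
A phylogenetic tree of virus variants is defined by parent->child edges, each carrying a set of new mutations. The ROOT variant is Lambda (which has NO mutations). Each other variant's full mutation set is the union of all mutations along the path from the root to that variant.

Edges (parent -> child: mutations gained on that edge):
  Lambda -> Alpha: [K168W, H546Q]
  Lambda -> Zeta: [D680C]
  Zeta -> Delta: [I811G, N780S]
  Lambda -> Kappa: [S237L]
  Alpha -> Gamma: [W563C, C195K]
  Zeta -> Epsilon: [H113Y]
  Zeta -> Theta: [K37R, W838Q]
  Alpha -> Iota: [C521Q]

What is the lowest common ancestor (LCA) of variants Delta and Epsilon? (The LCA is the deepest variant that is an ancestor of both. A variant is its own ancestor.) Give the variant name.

Answer: Zeta

Derivation:
Path from root to Delta: Lambda -> Zeta -> Delta
  ancestors of Delta: {Lambda, Zeta, Delta}
Path from root to Epsilon: Lambda -> Zeta -> Epsilon
  ancestors of Epsilon: {Lambda, Zeta, Epsilon}
Common ancestors: {Lambda, Zeta}
Walk up from Epsilon: Epsilon (not in ancestors of Delta), Zeta (in ancestors of Delta), Lambda (in ancestors of Delta)
Deepest common ancestor (LCA) = Zeta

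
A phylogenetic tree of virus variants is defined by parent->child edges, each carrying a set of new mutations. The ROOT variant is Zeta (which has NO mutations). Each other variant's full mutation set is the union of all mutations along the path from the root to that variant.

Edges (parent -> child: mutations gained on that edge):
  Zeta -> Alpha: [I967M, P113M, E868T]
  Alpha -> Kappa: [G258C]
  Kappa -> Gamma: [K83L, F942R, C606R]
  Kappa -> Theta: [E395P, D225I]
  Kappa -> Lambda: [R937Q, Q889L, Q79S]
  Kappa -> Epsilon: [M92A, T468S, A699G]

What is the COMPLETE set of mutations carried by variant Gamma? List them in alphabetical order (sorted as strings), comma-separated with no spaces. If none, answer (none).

Answer: C606R,E868T,F942R,G258C,I967M,K83L,P113M

Derivation:
At Zeta: gained [] -> total []
At Alpha: gained ['I967M', 'P113M', 'E868T'] -> total ['E868T', 'I967M', 'P113M']
At Kappa: gained ['G258C'] -> total ['E868T', 'G258C', 'I967M', 'P113M']
At Gamma: gained ['K83L', 'F942R', 'C606R'] -> total ['C606R', 'E868T', 'F942R', 'G258C', 'I967M', 'K83L', 'P113M']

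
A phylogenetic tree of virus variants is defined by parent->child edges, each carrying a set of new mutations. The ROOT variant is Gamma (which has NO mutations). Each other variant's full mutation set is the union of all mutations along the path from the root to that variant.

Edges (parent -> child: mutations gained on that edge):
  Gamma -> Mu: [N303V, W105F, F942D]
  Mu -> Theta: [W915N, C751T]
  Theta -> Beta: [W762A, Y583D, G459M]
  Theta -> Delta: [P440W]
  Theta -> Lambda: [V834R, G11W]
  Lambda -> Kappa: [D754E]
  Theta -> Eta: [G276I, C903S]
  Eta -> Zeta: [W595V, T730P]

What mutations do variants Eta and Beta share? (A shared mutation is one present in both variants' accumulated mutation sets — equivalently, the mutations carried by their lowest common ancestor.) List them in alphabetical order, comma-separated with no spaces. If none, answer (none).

Answer: C751T,F942D,N303V,W105F,W915N

Derivation:
Accumulating mutations along path to Eta:
  At Gamma: gained [] -> total []
  At Mu: gained ['N303V', 'W105F', 'F942D'] -> total ['F942D', 'N303V', 'W105F']
  At Theta: gained ['W915N', 'C751T'] -> total ['C751T', 'F942D', 'N303V', 'W105F', 'W915N']
  At Eta: gained ['G276I', 'C903S'] -> total ['C751T', 'C903S', 'F942D', 'G276I', 'N303V', 'W105F', 'W915N']
Mutations(Eta) = ['C751T', 'C903S', 'F942D', 'G276I', 'N303V', 'W105F', 'W915N']
Accumulating mutations along path to Beta:
  At Gamma: gained [] -> total []
  At Mu: gained ['N303V', 'W105F', 'F942D'] -> total ['F942D', 'N303V', 'W105F']
  At Theta: gained ['W915N', 'C751T'] -> total ['C751T', 'F942D', 'N303V', 'W105F', 'W915N']
  At Beta: gained ['W762A', 'Y583D', 'G459M'] -> total ['C751T', 'F942D', 'G459M', 'N303V', 'W105F', 'W762A', 'W915N', 'Y583D']
Mutations(Beta) = ['C751T', 'F942D', 'G459M', 'N303V', 'W105F', 'W762A', 'W915N', 'Y583D']
Intersection: ['C751T', 'C903S', 'F942D', 'G276I', 'N303V', 'W105F', 'W915N'] ∩ ['C751T', 'F942D', 'G459M', 'N303V', 'W105F', 'W762A', 'W915N', 'Y583D'] = ['C751T', 'F942D', 'N303V', 'W105F', 'W915N']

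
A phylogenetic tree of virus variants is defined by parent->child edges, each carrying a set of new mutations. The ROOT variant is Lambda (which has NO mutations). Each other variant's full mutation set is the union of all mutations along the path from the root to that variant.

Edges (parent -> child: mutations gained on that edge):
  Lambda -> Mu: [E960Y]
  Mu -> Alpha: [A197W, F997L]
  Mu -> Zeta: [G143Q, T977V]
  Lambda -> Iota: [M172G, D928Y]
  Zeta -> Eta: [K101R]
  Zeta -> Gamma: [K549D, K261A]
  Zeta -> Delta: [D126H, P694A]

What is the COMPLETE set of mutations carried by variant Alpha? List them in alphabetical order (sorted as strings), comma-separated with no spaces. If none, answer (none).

At Lambda: gained [] -> total []
At Mu: gained ['E960Y'] -> total ['E960Y']
At Alpha: gained ['A197W', 'F997L'] -> total ['A197W', 'E960Y', 'F997L']

Answer: A197W,E960Y,F997L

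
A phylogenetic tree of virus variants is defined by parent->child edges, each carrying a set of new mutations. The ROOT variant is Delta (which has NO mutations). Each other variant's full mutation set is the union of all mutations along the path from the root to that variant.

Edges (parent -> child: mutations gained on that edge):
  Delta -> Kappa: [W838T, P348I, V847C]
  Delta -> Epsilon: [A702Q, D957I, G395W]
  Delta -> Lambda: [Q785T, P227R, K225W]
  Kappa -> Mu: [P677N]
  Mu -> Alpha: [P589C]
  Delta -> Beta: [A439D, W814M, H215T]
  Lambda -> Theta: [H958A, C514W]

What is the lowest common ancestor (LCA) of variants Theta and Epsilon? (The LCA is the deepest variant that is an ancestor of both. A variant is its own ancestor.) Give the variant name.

Answer: Delta

Derivation:
Path from root to Theta: Delta -> Lambda -> Theta
  ancestors of Theta: {Delta, Lambda, Theta}
Path from root to Epsilon: Delta -> Epsilon
  ancestors of Epsilon: {Delta, Epsilon}
Common ancestors: {Delta}
Walk up from Epsilon: Epsilon (not in ancestors of Theta), Delta (in ancestors of Theta)
Deepest common ancestor (LCA) = Delta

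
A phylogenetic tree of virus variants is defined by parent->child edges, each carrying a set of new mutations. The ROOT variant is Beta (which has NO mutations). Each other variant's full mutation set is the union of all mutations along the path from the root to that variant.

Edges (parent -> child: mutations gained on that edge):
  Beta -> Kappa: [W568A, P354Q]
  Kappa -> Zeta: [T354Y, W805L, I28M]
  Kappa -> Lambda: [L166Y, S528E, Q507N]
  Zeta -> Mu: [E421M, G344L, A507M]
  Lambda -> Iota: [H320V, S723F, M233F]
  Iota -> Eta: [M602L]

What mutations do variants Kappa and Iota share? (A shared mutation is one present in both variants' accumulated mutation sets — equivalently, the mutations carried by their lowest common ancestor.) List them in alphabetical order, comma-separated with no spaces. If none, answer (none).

Answer: P354Q,W568A

Derivation:
Accumulating mutations along path to Kappa:
  At Beta: gained [] -> total []
  At Kappa: gained ['W568A', 'P354Q'] -> total ['P354Q', 'W568A']
Mutations(Kappa) = ['P354Q', 'W568A']
Accumulating mutations along path to Iota:
  At Beta: gained [] -> total []
  At Kappa: gained ['W568A', 'P354Q'] -> total ['P354Q', 'W568A']
  At Lambda: gained ['L166Y', 'S528E', 'Q507N'] -> total ['L166Y', 'P354Q', 'Q507N', 'S528E', 'W568A']
  At Iota: gained ['H320V', 'S723F', 'M233F'] -> total ['H320V', 'L166Y', 'M233F', 'P354Q', 'Q507N', 'S528E', 'S723F', 'W568A']
Mutations(Iota) = ['H320V', 'L166Y', 'M233F', 'P354Q', 'Q507N', 'S528E', 'S723F', 'W568A']
Intersection: ['P354Q', 'W568A'] ∩ ['H320V', 'L166Y', 'M233F', 'P354Q', 'Q507N', 'S528E', 'S723F', 'W568A'] = ['P354Q', 'W568A']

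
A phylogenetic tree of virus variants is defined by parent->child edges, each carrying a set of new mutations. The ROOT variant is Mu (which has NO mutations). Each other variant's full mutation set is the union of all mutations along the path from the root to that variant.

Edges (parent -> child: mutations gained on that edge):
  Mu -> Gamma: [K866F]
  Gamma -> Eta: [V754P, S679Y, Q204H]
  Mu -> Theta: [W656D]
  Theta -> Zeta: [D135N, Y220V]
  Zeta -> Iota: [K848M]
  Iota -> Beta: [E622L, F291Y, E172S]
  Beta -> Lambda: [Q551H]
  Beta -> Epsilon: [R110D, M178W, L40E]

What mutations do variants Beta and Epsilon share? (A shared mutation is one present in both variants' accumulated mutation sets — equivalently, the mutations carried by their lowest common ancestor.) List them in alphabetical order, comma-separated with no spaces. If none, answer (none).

Accumulating mutations along path to Beta:
  At Mu: gained [] -> total []
  At Theta: gained ['W656D'] -> total ['W656D']
  At Zeta: gained ['D135N', 'Y220V'] -> total ['D135N', 'W656D', 'Y220V']
  At Iota: gained ['K848M'] -> total ['D135N', 'K848M', 'W656D', 'Y220V']
  At Beta: gained ['E622L', 'F291Y', 'E172S'] -> total ['D135N', 'E172S', 'E622L', 'F291Y', 'K848M', 'W656D', 'Y220V']
Mutations(Beta) = ['D135N', 'E172S', 'E622L', 'F291Y', 'K848M', 'W656D', 'Y220V']
Accumulating mutations along path to Epsilon:
  At Mu: gained [] -> total []
  At Theta: gained ['W656D'] -> total ['W656D']
  At Zeta: gained ['D135N', 'Y220V'] -> total ['D135N', 'W656D', 'Y220V']
  At Iota: gained ['K848M'] -> total ['D135N', 'K848M', 'W656D', 'Y220V']
  At Beta: gained ['E622L', 'F291Y', 'E172S'] -> total ['D135N', 'E172S', 'E622L', 'F291Y', 'K848M', 'W656D', 'Y220V']
  At Epsilon: gained ['R110D', 'M178W', 'L40E'] -> total ['D135N', 'E172S', 'E622L', 'F291Y', 'K848M', 'L40E', 'M178W', 'R110D', 'W656D', 'Y220V']
Mutations(Epsilon) = ['D135N', 'E172S', 'E622L', 'F291Y', 'K848M', 'L40E', 'M178W', 'R110D', 'W656D', 'Y220V']
Intersection: ['D135N', 'E172S', 'E622L', 'F291Y', 'K848M', 'W656D', 'Y220V'] ∩ ['D135N', 'E172S', 'E622L', 'F291Y', 'K848M', 'L40E', 'M178W', 'R110D', 'W656D', 'Y220V'] = ['D135N', 'E172S', 'E622L', 'F291Y', 'K848M', 'W656D', 'Y220V']

Answer: D135N,E172S,E622L,F291Y,K848M,W656D,Y220V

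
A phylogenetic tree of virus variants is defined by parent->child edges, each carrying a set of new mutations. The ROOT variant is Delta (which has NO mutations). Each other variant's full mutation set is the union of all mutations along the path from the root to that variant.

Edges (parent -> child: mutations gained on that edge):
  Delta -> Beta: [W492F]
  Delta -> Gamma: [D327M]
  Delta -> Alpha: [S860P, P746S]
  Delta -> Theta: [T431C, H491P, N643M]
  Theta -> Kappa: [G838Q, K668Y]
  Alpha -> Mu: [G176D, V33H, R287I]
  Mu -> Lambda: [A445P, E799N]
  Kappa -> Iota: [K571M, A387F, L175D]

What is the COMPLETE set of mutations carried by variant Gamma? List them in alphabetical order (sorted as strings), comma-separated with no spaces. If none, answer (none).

At Delta: gained [] -> total []
At Gamma: gained ['D327M'] -> total ['D327M']

Answer: D327M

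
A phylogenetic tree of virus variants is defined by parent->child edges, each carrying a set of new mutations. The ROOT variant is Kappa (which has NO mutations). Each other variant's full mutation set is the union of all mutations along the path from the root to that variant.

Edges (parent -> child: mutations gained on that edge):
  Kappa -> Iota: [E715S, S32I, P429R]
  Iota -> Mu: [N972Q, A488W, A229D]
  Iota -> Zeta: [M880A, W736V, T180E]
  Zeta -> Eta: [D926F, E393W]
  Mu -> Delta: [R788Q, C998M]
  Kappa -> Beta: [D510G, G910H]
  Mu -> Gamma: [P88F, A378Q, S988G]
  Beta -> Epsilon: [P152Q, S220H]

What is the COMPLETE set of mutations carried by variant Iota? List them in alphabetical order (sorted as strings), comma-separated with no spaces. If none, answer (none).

Answer: E715S,P429R,S32I

Derivation:
At Kappa: gained [] -> total []
At Iota: gained ['E715S', 'S32I', 'P429R'] -> total ['E715S', 'P429R', 'S32I']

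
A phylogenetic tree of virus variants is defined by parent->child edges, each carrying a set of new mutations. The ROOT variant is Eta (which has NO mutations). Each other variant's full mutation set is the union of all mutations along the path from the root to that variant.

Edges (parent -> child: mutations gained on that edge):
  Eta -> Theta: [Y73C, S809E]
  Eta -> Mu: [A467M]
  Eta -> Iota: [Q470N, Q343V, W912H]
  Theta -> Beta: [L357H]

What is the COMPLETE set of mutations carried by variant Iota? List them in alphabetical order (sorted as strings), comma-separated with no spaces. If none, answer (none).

At Eta: gained [] -> total []
At Iota: gained ['Q470N', 'Q343V', 'W912H'] -> total ['Q343V', 'Q470N', 'W912H']

Answer: Q343V,Q470N,W912H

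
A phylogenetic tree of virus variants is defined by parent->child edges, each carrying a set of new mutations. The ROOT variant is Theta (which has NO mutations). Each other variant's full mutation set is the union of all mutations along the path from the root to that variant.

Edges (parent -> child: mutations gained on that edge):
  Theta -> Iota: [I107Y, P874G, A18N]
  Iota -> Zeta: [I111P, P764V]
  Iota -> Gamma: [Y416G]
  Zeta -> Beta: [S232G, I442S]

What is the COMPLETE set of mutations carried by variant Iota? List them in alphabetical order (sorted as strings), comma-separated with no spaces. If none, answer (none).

At Theta: gained [] -> total []
At Iota: gained ['I107Y', 'P874G', 'A18N'] -> total ['A18N', 'I107Y', 'P874G']

Answer: A18N,I107Y,P874G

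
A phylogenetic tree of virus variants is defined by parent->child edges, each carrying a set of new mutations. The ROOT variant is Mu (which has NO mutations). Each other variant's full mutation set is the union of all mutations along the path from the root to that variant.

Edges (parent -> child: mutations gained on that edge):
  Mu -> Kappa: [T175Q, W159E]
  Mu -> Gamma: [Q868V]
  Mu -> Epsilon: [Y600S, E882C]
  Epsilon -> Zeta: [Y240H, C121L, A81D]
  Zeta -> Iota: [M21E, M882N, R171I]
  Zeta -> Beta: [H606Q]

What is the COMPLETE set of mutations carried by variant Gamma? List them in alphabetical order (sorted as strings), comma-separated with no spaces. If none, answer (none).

Answer: Q868V

Derivation:
At Mu: gained [] -> total []
At Gamma: gained ['Q868V'] -> total ['Q868V']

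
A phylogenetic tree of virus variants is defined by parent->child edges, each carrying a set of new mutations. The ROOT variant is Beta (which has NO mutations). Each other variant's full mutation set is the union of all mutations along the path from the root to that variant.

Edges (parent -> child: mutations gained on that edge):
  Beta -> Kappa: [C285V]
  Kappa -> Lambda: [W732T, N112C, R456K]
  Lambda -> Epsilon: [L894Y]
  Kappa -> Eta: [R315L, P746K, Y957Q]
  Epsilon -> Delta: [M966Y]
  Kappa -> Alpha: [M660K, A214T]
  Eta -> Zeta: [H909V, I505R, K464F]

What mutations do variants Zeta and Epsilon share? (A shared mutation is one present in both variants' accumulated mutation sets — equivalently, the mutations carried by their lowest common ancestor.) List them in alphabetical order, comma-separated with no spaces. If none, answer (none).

Accumulating mutations along path to Zeta:
  At Beta: gained [] -> total []
  At Kappa: gained ['C285V'] -> total ['C285V']
  At Eta: gained ['R315L', 'P746K', 'Y957Q'] -> total ['C285V', 'P746K', 'R315L', 'Y957Q']
  At Zeta: gained ['H909V', 'I505R', 'K464F'] -> total ['C285V', 'H909V', 'I505R', 'K464F', 'P746K', 'R315L', 'Y957Q']
Mutations(Zeta) = ['C285V', 'H909V', 'I505R', 'K464F', 'P746K', 'R315L', 'Y957Q']
Accumulating mutations along path to Epsilon:
  At Beta: gained [] -> total []
  At Kappa: gained ['C285V'] -> total ['C285V']
  At Lambda: gained ['W732T', 'N112C', 'R456K'] -> total ['C285V', 'N112C', 'R456K', 'W732T']
  At Epsilon: gained ['L894Y'] -> total ['C285V', 'L894Y', 'N112C', 'R456K', 'W732T']
Mutations(Epsilon) = ['C285V', 'L894Y', 'N112C', 'R456K', 'W732T']
Intersection: ['C285V', 'H909V', 'I505R', 'K464F', 'P746K', 'R315L', 'Y957Q'] ∩ ['C285V', 'L894Y', 'N112C', 'R456K', 'W732T'] = ['C285V']

Answer: C285V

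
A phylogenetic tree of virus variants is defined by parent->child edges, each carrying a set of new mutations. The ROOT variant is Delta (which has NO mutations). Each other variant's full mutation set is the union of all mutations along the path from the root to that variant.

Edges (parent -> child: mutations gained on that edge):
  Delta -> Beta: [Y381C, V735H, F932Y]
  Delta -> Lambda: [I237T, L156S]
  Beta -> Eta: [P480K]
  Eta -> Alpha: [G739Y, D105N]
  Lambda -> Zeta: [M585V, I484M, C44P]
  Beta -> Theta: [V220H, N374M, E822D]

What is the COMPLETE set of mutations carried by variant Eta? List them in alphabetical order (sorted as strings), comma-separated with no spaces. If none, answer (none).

Answer: F932Y,P480K,V735H,Y381C

Derivation:
At Delta: gained [] -> total []
At Beta: gained ['Y381C', 'V735H', 'F932Y'] -> total ['F932Y', 'V735H', 'Y381C']
At Eta: gained ['P480K'] -> total ['F932Y', 'P480K', 'V735H', 'Y381C']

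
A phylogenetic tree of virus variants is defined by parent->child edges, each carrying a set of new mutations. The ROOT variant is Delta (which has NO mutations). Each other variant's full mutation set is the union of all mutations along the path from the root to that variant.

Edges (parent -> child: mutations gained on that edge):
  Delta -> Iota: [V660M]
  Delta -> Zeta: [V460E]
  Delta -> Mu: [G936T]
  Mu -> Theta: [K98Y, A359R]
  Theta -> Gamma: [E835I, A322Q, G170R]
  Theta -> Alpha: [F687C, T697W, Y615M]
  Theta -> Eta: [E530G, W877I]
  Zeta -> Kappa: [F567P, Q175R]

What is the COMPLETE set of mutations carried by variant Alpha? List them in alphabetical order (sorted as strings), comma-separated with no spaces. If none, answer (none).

Answer: A359R,F687C,G936T,K98Y,T697W,Y615M

Derivation:
At Delta: gained [] -> total []
At Mu: gained ['G936T'] -> total ['G936T']
At Theta: gained ['K98Y', 'A359R'] -> total ['A359R', 'G936T', 'K98Y']
At Alpha: gained ['F687C', 'T697W', 'Y615M'] -> total ['A359R', 'F687C', 'G936T', 'K98Y', 'T697W', 'Y615M']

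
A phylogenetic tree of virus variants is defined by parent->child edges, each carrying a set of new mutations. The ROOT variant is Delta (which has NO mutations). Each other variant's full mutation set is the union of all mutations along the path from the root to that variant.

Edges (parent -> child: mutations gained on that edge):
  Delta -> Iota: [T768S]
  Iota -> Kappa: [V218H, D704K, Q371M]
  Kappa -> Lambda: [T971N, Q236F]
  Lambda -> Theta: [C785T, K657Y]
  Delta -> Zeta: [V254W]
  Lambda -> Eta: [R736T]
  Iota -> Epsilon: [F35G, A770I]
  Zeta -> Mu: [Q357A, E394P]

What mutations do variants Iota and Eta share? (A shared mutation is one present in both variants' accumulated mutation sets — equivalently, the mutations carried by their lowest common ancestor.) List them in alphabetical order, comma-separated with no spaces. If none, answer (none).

Accumulating mutations along path to Iota:
  At Delta: gained [] -> total []
  At Iota: gained ['T768S'] -> total ['T768S']
Mutations(Iota) = ['T768S']
Accumulating mutations along path to Eta:
  At Delta: gained [] -> total []
  At Iota: gained ['T768S'] -> total ['T768S']
  At Kappa: gained ['V218H', 'D704K', 'Q371M'] -> total ['D704K', 'Q371M', 'T768S', 'V218H']
  At Lambda: gained ['T971N', 'Q236F'] -> total ['D704K', 'Q236F', 'Q371M', 'T768S', 'T971N', 'V218H']
  At Eta: gained ['R736T'] -> total ['D704K', 'Q236F', 'Q371M', 'R736T', 'T768S', 'T971N', 'V218H']
Mutations(Eta) = ['D704K', 'Q236F', 'Q371M', 'R736T', 'T768S', 'T971N', 'V218H']
Intersection: ['T768S'] ∩ ['D704K', 'Q236F', 'Q371M', 'R736T', 'T768S', 'T971N', 'V218H'] = ['T768S']

Answer: T768S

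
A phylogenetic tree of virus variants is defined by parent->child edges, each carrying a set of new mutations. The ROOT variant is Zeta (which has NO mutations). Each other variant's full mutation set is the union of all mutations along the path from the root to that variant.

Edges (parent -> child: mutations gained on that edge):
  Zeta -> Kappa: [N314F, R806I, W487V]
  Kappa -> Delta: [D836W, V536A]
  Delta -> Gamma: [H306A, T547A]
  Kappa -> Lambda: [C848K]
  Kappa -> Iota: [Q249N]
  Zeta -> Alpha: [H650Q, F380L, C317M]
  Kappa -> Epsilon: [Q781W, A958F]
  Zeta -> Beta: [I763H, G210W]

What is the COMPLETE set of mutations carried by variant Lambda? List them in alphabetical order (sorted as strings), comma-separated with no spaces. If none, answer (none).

Answer: C848K,N314F,R806I,W487V

Derivation:
At Zeta: gained [] -> total []
At Kappa: gained ['N314F', 'R806I', 'W487V'] -> total ['N314F', 'R806I', 'W487V']
At Lambda: gained ['C848K'] -> total ['C848K', 'N314F', 'R806I', 'W487V']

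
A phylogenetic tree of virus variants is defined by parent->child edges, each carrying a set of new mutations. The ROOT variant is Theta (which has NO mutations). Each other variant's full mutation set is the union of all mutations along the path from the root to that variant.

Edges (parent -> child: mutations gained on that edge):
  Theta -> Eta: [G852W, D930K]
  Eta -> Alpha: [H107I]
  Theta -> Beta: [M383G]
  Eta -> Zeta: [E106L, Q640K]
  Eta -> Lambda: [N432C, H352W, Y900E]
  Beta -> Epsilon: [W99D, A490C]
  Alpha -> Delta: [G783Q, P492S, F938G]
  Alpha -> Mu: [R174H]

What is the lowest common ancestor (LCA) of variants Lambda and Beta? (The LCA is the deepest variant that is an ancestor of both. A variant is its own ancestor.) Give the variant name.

Path from root to Lambda: Theta -> Eta -> Lambda
  ancestors of Lambda: {Theta, Eta, Lambda}
Path from root to Beta: Theta -> Beta
  ancestors of Beta: {Theta, Beta}
Common ancestors: {Theta}
Walk up from Beta: Beta (not in ancestors of Lambda), Theta (in ancestors of Lambda)
Deepest common ancestor (LCA) = Theta

Answer: Theta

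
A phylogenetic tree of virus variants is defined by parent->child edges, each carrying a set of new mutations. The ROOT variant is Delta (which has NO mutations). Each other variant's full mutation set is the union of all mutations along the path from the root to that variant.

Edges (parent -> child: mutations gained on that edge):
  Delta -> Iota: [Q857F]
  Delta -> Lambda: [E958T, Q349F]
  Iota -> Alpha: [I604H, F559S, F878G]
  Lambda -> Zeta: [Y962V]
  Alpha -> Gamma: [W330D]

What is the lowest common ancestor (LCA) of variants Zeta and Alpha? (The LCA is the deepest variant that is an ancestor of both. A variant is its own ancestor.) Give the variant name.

Answer: Delta

Derivation:
Path from root to Zeta: Delta -> Lambda -> Zeta
  ancestors of Zeta: {Delta, Lambda, Zeta}
Path from root to Alpha: Delta -> Iota -> Alpha
  ancestors of Alpha: {Delta, Iota, Alpha}
Common ancestors: {Delta}
Walk up from Alpha: Alpha (not in ancestors of Zeta), Iota (not in ancestors of Zeta), Delta (in ancestors of Zeta)
Deepest common ancestor (LCA) = Delta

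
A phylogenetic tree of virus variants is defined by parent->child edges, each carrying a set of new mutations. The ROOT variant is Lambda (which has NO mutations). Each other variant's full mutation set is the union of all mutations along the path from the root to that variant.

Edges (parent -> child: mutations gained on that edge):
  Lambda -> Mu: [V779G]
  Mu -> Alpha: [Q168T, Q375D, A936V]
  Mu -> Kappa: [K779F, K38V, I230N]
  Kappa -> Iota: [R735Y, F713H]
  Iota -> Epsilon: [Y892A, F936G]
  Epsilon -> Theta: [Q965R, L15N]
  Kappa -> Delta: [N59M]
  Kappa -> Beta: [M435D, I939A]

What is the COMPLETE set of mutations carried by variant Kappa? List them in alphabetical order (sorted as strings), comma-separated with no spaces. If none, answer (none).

At Lambda: gained [] -> total []
At Mu: gained ['V779G'] -> total ['V779G']
At Kappa: gained ['K779F', 'K38V', 'I230N'] -> total ['I230N', 'K38V', 'K779F', 'V779G']

Answer: I230N,K38V,K779F,V779G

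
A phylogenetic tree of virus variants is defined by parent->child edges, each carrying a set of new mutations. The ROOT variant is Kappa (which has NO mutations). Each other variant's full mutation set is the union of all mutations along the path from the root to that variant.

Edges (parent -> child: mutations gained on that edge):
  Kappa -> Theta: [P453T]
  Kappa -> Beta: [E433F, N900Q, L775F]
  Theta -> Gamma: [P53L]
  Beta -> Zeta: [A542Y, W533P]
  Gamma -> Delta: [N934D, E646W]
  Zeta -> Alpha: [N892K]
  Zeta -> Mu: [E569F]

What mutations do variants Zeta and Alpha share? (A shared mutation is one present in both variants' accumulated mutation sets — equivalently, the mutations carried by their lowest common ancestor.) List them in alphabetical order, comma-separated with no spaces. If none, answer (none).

Accumulating mutations along path to Zeta:
  At Kappa: gained [] -> total []
  At Beta: gained ['E433F', 'N900Q', 'L775F'] -> total ['E433F', 'L775F', 'N900Q']
  At Zeta: gained ['A542Y', 'W533P'] -> total ['A542Y', 'E433F', 'L775F', 'N900Q', 'W533P']
Mutations(Zeta) = ['A542Y', 'E433F', 'L775F', 'N900Q', 'W533P']
Accumulating mutations along path to Alpha:
  At Kappa: gained [] -> total []
  At Beta: gained ['E433F', 'N900Q', 'L775F'] -> total ['E433F', 'L775F', 'N900Q']
  At Zeta: gained ['A542Y', 'W533P'] -> total ['A542Y', 'E433F', 'L775F', 'N900Q', 'W533P']
  At Alpha: gained ['N892K'] -> total ['A542Y', 'E433F', 'L775F', 'N892K', 'N900Q', 'W533P']
Mutations(Alpha) = ['A542Y', 'E433F', 'L775F', 'N892K', 'N900Q', 'W533P']
Intersection: ['A542Y', 'E433F', 'L775F', 'N900Q', 'W533P'] ∩ ['A542Y', 'E433F', 'L775F', 'N892K', 'N900Q', 'W533P'] = ['A542Y', 'E433F', 'L775F', 'N900Q', 'W533P']

Answer: A542Y,E433F,L775F,N900Q,W533P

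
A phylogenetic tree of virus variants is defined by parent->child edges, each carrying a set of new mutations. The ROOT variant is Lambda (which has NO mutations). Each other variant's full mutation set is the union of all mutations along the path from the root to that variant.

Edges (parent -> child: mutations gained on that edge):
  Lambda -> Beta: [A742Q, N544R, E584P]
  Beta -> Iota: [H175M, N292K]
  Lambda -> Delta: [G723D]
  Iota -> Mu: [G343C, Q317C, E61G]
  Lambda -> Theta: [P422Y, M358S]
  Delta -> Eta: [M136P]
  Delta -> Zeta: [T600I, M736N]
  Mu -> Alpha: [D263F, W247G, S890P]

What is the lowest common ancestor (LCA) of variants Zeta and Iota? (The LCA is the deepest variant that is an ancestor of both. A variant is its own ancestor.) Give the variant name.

Answer: Lambda

Derivation:
Path from root to Zeta: Lambda -> Delta -> Zeta
  ancestors of Zeta: {Lambda, Delta, Zeta}
Path from root to Iota: Lambda -> Beta -> Iota
  ancestors of Iota: {Lambda, Beta, Iota}
Common ancestors: {Lambda}
Walk up from Iota: Iota (not in ancestors of Zeta), Beta (not in ancestors of Zeta), Lambda (in ancestors of Zeta)
Deepest common ancestor (LCA) = Lambda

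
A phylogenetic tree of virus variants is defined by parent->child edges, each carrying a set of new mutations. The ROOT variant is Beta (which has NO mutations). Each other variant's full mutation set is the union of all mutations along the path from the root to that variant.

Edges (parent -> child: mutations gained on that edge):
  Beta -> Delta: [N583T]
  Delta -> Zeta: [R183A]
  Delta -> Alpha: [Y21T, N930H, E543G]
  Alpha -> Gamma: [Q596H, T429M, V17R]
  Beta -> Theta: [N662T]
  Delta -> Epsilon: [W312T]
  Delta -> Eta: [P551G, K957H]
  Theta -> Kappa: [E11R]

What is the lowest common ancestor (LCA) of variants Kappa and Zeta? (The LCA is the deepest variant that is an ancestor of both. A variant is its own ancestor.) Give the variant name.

Answer: Beta

Derivation:
Path from root to Kappa: Beta -> Theta -> Kappa
  ancestors of Kappa: {Beta, Theta, Kappa}
Path from root to Zeta: Beta -> Delta -> Zeta
  ancestors of Zeta: {Beta, Delta, Zeta}
Common ancestors: {Beta}
Walk up from Zeta: Zeta (not in ancestors of Kappa), Delta (not in ancestors of Kappa), Beta (in ancestors of Kappa)
Deepest common ancestor (LCA) = Beta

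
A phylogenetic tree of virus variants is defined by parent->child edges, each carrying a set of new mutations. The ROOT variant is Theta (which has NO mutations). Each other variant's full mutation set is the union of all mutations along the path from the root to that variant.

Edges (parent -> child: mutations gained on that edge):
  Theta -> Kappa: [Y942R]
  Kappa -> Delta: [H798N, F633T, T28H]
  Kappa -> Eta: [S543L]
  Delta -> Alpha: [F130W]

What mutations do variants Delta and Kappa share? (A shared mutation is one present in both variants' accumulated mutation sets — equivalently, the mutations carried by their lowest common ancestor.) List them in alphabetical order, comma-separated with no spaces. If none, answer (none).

Answer: Y942R

Derivation:
Accumulating mutations along path to Delta:
  At Theta: gained [] -> total []
  At Kappa: gained ['Y942R'] -> total ['Y942R']
  At Delta: gained ['H798N', 'F633T', 'T28H'] -> total ['F633T', 'H798N', 'T28H', 'Y942R']
Mutations(Delta) = ['F633T', 'H798N', 'T28H', 'Y942R']
Accumulating mutations along path to Kappa:
  At Theta: gained [] -> total []
  At Kappa: gained ['Y942R'] -> total ['Y942R']
Mutations(Kappa) = ['Y942R']
Intersection: ['F633T', 'H798N', 'T28H', 'Y942R'] ∩ ['Y942R'] = ['Y942R']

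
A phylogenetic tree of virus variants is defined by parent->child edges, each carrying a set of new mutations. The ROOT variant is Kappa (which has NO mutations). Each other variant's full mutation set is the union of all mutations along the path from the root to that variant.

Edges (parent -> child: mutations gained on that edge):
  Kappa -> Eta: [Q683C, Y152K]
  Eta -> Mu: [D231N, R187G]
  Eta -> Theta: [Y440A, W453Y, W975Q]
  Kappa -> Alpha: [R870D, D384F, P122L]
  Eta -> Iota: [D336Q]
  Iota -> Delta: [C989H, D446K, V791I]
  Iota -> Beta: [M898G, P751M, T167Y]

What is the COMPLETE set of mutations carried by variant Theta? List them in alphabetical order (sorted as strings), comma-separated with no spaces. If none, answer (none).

At Kappa: gained [] -> total []
At Eta: gained ['Q683C', 'Y152K'] -> total ['Q683C', 'Y152K']
At Theta: gained ['Y440A', 'W453Y', 'W975Q'] -> total ['Q683C', 'W453Y', 'W975Q', 'Y152K', 'Y440A']

Answer: Q683C,W453Y,W975Q,Y152K,Y440A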